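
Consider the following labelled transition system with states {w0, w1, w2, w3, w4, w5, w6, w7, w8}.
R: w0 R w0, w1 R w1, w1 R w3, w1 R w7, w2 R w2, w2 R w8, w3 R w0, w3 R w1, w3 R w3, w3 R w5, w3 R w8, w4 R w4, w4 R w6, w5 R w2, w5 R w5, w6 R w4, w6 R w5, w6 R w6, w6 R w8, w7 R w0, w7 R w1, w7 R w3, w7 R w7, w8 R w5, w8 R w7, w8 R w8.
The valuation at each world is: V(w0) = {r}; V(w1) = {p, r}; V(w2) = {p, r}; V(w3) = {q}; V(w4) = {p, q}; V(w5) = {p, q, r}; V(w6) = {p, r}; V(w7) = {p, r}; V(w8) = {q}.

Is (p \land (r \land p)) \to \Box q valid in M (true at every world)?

No

Let φ = (p \land (r \land p)) \to \Box q. Evaluate φ at each world:
  w0 (successors {w0}): φ is true.
  w1 (successors {w1, w3, w7}): φ is false.
  w2 (successors {w2, w8}): φ is false.
  w3 (successors {w0, w1, w3, w5, w8}): φ is true.
  w4 (successors {w4, w6}): φ is true.
  w5 (successors {w2, w5}): φ is false.
  w6 (successors {w4, w5, w6, w8}): φ is false.
  w7 (successors {w0, w1, w3, w7}): φ is false.
  w8 (successors {w5, w7, w8}): φ is true.
Detail at w1 (counterexample):
  At w1: p \land (r \land p) is true, \Box q is false, so (p \land (r \land p)) \to \Box q is false.
    At w1: \Box q requires q at every successor {w1, w3, w7}.
      q fails at w1, so \Box q is false at w1.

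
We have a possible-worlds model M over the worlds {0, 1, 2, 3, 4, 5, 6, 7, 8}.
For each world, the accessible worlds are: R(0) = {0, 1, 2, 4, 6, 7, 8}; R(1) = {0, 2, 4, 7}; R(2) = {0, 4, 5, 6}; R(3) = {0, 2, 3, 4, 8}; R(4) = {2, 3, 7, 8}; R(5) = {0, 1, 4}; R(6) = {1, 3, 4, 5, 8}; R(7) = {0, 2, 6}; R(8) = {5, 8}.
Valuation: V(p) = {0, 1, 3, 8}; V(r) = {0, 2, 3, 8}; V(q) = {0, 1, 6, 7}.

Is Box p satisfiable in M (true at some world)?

No

Let φ = Box p. Evaluate φ at each world:
  0 (successors {0, 1, 2, 4, 6, 7, 8}): φ is false.
  1 (successors {0, 2, 4, 7}): φ is false.
  2 (successors {0, 4, 5, 6}): φ is false.
  3 (successors {0, 2, 3, 4, 8}): φ is false.
  4 (successors {2, 3, 7, 8}): φ is false.
  5 (successors {0, 1, 4}): φ is false.
  6 (successors {1, 3, 4, 5, 8}): φ is false.
  7 (successors {0, 2, 6}): φ is false.
  8 (successors {5, 8}): φ is false.
For instance, at 4:
  At 4: Box p requires p at every successor {2, 3, 7, 8}.
    p fails at 2, so Box p is false at 4.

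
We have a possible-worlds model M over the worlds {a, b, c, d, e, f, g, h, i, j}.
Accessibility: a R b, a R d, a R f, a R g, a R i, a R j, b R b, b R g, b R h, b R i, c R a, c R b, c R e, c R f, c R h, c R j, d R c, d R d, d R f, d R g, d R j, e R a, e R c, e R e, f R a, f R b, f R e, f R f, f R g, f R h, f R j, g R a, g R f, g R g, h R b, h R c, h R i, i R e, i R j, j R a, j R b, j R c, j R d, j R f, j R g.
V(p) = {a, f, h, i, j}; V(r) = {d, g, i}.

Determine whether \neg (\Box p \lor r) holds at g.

Recall that \Box ψ holds at a world iff ψ holds at every accessible world, and \Diamond ψ holds iff ψ holds at some accessible world.
At g: \Box p \lor r is true, so \neg (\Box p \lor r) is false.
  At g: \Box p is false, r is true, so \Box p \lor r is true.
    At g: \Box p requires p at every successor {a, f, g}.
      p fails at g, so \Box p is false at g.

No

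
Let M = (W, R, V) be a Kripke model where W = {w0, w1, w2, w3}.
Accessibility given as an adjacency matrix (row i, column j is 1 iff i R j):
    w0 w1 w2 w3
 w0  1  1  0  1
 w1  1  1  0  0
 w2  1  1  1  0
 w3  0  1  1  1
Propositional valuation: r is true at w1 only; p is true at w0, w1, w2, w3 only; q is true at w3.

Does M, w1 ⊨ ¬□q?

Yes

At w1: □q is false, so ¬□q is true.
  At w1: □q requires q at every successor {w0, w1}.
    q fails at w0, so □q is false at w1.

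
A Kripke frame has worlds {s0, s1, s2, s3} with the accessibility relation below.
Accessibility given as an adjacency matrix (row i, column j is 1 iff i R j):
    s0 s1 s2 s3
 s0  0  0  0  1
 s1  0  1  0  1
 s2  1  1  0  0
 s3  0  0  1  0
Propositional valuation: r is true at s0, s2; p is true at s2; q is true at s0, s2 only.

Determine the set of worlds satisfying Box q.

s3

Let φ = Box q. Evaluate φ at each world:
  s0 (successors {s3}): φ is false.
  s1 (successors {s1, s3}): φ is false.
  s2 (successors {s0, s1}): φ is false.
  s3 (successors {s2}): φ is true.
For instance, at s1:
  At s1: Box q requires q at every successor {s1, s3}.
    q fails at s1, so Box q is false at s1.
Satisfying worlds: {s3}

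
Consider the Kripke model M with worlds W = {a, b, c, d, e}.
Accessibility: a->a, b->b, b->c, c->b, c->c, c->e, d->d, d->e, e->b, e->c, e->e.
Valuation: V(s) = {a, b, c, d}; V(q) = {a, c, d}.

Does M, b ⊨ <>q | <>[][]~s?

At b: <>q is true, <>[][]~s is false, so <>q | <>[][]~s is true.
  At b: <>q requires q at some successor in {b, c}.
    q holds at c, so <>q is true at b.
  At b: <>[][]~s requires [][]~s at some successor in {b, c}.
    At b: [][]~s is false.
    At c: [][]~s is false.
  So <>[][]~s is false at b.

Yes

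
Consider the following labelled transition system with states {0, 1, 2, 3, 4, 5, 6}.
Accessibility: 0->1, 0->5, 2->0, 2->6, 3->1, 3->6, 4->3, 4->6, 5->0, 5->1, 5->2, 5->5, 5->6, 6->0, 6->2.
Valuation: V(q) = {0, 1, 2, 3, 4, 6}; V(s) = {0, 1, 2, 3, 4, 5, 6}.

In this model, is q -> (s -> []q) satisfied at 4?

Yes

Recall that []ψ holds at a world iff ψ holds at every accessible world, and <>ψ holds iff ψ holds at some accessible world.
At 4: q is true, s -> []q is true, so q -> (s -> []q) is true.
  At 4: s is true, []q is true, so s -> []q is true.
    At 4: []q requires q at every successor {3, 6}.
      At 3: q is true.
      At 6: q is true.
    So []q is true at 4.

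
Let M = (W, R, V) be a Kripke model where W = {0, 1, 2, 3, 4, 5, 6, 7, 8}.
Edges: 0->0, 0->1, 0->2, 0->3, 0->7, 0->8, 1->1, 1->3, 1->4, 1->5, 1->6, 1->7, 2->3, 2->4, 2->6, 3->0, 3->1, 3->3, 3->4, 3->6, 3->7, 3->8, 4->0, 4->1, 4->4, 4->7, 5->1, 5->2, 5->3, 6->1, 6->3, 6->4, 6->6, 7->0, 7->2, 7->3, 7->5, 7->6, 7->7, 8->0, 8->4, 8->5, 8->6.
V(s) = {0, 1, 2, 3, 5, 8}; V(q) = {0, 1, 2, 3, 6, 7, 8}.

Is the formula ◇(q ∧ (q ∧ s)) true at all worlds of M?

Let φ = ◇(q ∧ (q ∧ s)). Evaluate φ at each world:
  0 (successors {0, 1, 2, 3, 7, 8}): φ is true.
  1 (successors {1, 3, 4, 5, 6, 7}): φ is true.
  2 (successors {3, 4, 6}): φ is true.
  3 (successors {0, 1, 3, 4, 6, 7, 8}): φ is true.
  4 (successors {0, 1, 4, 7}): φ is true.
  5 (successors {1, 2, 3}): φ is true.
  6 (successors {1, 3, 4, 6}): φ is true.
  7 (successors {0, 2, 3, 5, 6, 7}): φ is true.
  8 (successors {0, 4, 5, 6}): φ is true.
For instance, at 4:
  At 4: ◇(q ∧ (q ∧ s)) requires q ∧ (q ∧ s) at some successor in {0, 1, 4, 7}.
    q ∧ (q ∧ s) holds at 0, so ◇(q ∧ (q ∧ s)) is true at 4.

Yes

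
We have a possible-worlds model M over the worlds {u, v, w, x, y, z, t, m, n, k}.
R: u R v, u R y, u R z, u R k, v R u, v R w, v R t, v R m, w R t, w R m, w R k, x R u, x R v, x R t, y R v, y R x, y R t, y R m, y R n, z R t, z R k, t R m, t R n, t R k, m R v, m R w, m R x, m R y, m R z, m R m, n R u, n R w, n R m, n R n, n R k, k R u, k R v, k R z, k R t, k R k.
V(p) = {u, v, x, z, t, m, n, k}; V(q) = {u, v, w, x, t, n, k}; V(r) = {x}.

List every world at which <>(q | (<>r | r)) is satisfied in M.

Let φ = <>(q | (<>r | r)). Evaluate φ at each world:
  u (successors {v, y, z, k}): φ is true.
  v (successors {u, w, t, m}): φ is true.
  w (successors {t, m, k}): φ is true.
  x (successors {u, v, t}): φ is true.
  y (successors {v, x, t, m, n}): φ is true.
  z (successors {t, k}): φ is true.
  t (successors {m, n, k}): φ is true.
  m (successors {v, w, x, y, z, m}): φ is true.
  n (successors {u, w, m, n, k}): φ is true.
  k (successors {u, v, z, t, k}): φ is true.
For instance, at y:
  At y: <>(q | (<>r | r)) requires q | (<>r | r) at some successor in {v, x, t, m, n}.
    q | (<>r | r) holds at v, so <>(q | (<>r | r)) is true at y.
      At v: q is true, <>r | r is false, so q | (<>r | r) is true.
Satisfying worlds: {u, v, w, x, y, z, t, m, n, k}

u, v, w, x, y, z, t, m, n, k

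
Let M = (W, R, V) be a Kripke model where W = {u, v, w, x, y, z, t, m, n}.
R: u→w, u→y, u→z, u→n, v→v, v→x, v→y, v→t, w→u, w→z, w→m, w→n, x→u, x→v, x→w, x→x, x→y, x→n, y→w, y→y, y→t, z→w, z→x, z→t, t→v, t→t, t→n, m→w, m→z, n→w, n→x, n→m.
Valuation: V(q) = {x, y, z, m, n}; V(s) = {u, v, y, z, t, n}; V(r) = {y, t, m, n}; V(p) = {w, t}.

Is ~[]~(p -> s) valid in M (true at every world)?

Let φ = ~[]~(p -> s). Evaluate φ at each world:
  u (successors {w, y, z, n}): φ is true.
  v (successors {v, x, y, t}): φ is true.
  w (successors {u, z, m, n}): φ is true.
  x (successors {u, v, w, x, y, n}): φ is true.
  y (successors {w, y, t}): φ is true.
  z (successors {w, x, t}): φ is true.
  t (successors {v, t, n}): φ is true.
  m (successors {w, z}): φ is true.
  n (successors {w, x, m}): φ is true.
For instance, at z:
  At z: []~(p -> s) is false, so ~[]~(p -> s) is true.
    At z: []~(p -> s) requires ~(p -> s) at every successor {w, x, t}.
      ~(p -> s) fails at x, so []~(p -> s) is false at z.

Yes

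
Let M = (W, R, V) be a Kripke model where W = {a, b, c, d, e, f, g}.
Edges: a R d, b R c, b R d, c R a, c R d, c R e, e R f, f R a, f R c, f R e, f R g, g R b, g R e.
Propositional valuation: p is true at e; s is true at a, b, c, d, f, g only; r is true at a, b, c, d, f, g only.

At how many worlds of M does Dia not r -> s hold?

Let φ = Dia not r -> s. Evaluate φ at each world:
  a (successors {d}): φ is true.
  b (successors {c, d}): φ is true.
  c (successors {a, d, e}): φ is true.
  d (successors ∅): φ is true.
  e (successors {f}): φ is true.
  f (successors {a, c, e, g}): φ is true.
  g (successors {b, e}): φ is true.
For instance, at g:
  At g: Dia not r is true, s is true, so Dia not r -> s is true.
    At g: Dia not r requires not r at some successor in {b, e}.
      not r holds at e, so Dia not r is true at g.
Satisfying worlds: {a, b, c, d, e, f, g}

7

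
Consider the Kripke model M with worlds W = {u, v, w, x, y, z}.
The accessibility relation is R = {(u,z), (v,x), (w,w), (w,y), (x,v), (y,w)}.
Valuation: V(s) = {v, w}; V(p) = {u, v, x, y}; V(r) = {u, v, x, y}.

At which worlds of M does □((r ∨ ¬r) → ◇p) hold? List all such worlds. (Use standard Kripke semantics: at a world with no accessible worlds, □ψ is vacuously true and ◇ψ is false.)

v, x, y, z

Let φ = □((r ∨ ¬r) → ◇p). Evaluate φ at each world:
  u (successors {z}): φ is false.
  v (successors {x}): φ is true.
  w (successors {w, y}): φ is false.
  x (successors {v}): φ is true.
  y (successors {w}): φ is true.
  z (successors ∅): φ is true.
For instance, at x:
  At x: □((r ∨ ¬r) → ◇p) requires (r ∨ ¬r) → ◇p at every successor {v}.
      At v: r ∨ ¬r is true, ◇p is true, so (r ∨ ¬r) → ◇p is true.
  So □((r ∨ ¬r) → ◇p) is true at x.
Satisfying worlds: {v, x, y, z}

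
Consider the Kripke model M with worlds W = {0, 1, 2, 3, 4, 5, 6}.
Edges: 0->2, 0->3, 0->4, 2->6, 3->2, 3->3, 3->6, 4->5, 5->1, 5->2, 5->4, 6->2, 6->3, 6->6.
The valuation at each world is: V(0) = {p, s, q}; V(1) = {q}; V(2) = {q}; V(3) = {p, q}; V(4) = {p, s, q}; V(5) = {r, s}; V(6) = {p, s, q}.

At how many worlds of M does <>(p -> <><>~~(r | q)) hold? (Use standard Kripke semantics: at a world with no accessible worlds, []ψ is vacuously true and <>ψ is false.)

6

Let φ = <>(p -> <><>~~(r | q)). Evaluate φ at each world:
  0 (successors {2, 3, 4}): φ is true.
  1 (successors ∅): φ is false.
  2 (successors {6}): φ is true.
  3 (successors {2, 3, 6}): φ is true.
  4 (successors {5}): φ is true.
  5 (successors {1, 2, 4}): φ is true.
  6 (successors {2, 3, 6}): φ is true.
For instance, at 6:
  At 6: <>(p -> <><>~~(r | q)) requires p -> <><>~~(r | q) at some successor in {2, 3, 6}.
    p -> <><>~~(r | q) holds at 2, so <>(p -> <><>~~(r | q)) is true at 6.
      At 2: p is false, <><>~~(r | q) is true, so p -> <><>~~(r | q) is true.
Satisfying worlds: {0, 2, 3, 4, 5, 6}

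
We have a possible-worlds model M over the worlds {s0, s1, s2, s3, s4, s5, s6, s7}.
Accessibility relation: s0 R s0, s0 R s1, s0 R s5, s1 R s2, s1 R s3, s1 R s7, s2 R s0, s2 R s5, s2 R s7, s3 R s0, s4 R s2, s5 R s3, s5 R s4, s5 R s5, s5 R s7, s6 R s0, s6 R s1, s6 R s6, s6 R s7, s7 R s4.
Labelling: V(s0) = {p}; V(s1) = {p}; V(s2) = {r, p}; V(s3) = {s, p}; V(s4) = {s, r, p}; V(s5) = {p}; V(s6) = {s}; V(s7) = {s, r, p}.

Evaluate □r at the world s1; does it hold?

No

Recall that □ψ holds at a world iff ψ holds at every accessible world, and ◇ψ holds iff ψ holds at some accessible world.
At s1: □r requires r at every successor {s2, s3, s7}.
  r fails at s3, so □r is false at s1.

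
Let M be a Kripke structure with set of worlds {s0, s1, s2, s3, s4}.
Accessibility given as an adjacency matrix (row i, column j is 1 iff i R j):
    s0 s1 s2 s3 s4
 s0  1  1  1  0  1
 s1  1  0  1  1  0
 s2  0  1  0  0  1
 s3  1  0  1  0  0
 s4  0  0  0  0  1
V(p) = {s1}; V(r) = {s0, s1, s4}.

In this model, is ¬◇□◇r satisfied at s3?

Recall that □ψ holds at a world iff ψ holds at every accessible world, and ◇ψ holds iff ψ holds at some accessible world.
At s3: ◇□◇r is true, so ¬◇□◇r is false.
  At s3: ◇□◇r requires □◇r at some successor in {s0, s2}.
    □◇r holds at s0, so ◇□◇r is true at s3.
      At s0: □◇r requires ◇r at every successor {s0, s1, s2, s4}.
        At s0: ◇r is true.
        At s1: ◇r is true.
        At s2: ◇r is true.
        At s4: ◇r is true.
      So □◇r is true at s0.

No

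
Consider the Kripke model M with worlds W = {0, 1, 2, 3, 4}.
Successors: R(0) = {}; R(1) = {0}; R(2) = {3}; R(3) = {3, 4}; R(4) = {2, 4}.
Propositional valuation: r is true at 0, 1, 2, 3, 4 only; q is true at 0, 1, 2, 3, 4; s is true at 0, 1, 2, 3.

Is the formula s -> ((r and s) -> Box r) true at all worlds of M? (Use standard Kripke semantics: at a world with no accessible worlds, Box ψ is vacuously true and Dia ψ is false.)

Yes

Recall that Box ψ holds at a world iff ψ holds at every accessible world, and Dia ψ holds iff ψ holds at some accessible world.
Let φ = s -> ((r and s) -> Box r). Evaluate φ at each world:
  0 (successors ∅): φ is true.
  1 (successors {0}): φ is true.
  2 (successors {3}): φ is true.
  3 (successors {3, 4}): φ is true.
  4 (successors {2, 4}): φ is true.
For instance, at 4:
  At 4: s is false, (r and s) -> Box r is true, so s -> ((r and s) -> Box r) is true.
    At 4: r and s is false, Box r is true, so (r and s) -> Box r is true.
      At 4: Box r requires r at every successor {2, 4}.
        At 2: r is true.
        At 4: r is true.
      So Box r is true at 4.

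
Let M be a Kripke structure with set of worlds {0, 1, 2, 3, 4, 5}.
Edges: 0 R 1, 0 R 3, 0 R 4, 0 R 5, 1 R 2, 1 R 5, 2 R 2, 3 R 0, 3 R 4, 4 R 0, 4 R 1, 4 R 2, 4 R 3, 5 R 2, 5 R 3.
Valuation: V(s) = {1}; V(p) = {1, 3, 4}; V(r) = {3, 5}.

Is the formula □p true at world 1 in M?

Recall that □ψ holds at a world iff ψ holds at every accessible world, and ◇ψ holds iff ψ holds at some accessible world.
At 1: □p requires p at every successor {2, 5}.
  p fails at 2, so □p is false at 1.

No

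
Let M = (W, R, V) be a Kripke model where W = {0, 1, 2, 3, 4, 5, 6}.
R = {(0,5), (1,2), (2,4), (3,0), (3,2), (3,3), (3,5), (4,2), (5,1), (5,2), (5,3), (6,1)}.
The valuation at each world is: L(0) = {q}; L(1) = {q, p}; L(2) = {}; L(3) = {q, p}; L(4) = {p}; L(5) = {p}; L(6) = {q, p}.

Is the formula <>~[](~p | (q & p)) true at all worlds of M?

No

Let φ = <>~[](~p | (q & p)). Evaluate φ at each world:
  0 (successors {5}): φ is false.
  1 (successors {2}): φ is true.
  2 (successors {4}): φ is false.
  3 (successors {0, 2, 3, 5}): φ is true.
  4 (successors {2}): φ is true.
  5 (successors {1, 2, 3}): φ is true.
  6 (successors {1}): φ is false.
Detail at 0 (counterexample):
  At 0: <>~[](~p | (q & p)) requires ~[](~p | (q & p)) at some successor in {5}.
    At 5: ~[](~p | (q & p)) is false.
  So <>~[](~p | (q & p)) is false at 0.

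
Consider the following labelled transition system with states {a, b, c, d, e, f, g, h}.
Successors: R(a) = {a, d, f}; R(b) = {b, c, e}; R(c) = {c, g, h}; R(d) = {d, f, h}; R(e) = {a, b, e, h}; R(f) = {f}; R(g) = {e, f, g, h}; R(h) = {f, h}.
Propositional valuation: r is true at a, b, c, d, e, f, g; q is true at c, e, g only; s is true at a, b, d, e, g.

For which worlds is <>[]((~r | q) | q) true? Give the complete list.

Recall that []ψ holds at a world iff ψ holds at every accessible world, and <>ψ holds iff ψ holds at some accessible world.
Let φ = <>[]((~r | q) | q). Evaluate φ at each world:
  a (successors {a, d, f}): φ is false.
  b (successors {b, c, e}): φ is true.
  c (successors {c, g, h}): φ is true.
  d (successors {d, f, h}): φ is false.
  e (successors {a, b, e, h}): φ is false.
  f (successors {f}): φ is false.
  g (successors {e, f, g, h}): φ is false.
  h (successors {f, h}): φ is false.
For instance, at g:
  At g: <>[]((~r | q) | q) requires []((~r | q) | q) at some successor in {e, f, g, h}.
    At e: []((~r | q) | q) is false.
    At f: []((~r | q) | q) is false.
    At g: []((~r | q) | q) is false.
    At h: []((~r | q) | q) is false.
  So <>[]((~r | q) | q) is false at g.
Satisfying worlds: {b, c}

b, c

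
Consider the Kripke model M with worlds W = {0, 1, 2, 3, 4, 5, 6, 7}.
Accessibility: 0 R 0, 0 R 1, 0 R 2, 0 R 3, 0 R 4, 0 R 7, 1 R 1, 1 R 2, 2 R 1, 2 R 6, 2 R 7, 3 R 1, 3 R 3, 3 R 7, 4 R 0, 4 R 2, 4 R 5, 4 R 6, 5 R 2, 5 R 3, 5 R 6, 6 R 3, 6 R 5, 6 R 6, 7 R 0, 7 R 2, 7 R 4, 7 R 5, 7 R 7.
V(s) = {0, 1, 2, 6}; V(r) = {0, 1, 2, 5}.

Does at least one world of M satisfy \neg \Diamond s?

Let φ = \neg \Diamond s. Evaluate φ at each world:
  0 (successors {0, 1, 2, 3, 4, 7}): φ is false.
  1 (successors {1, 2}): φ is false.
  2 (successors {1, 6, 7}): φ is false.
  3 (successors {1, 3, 7}): φ is false.
  4 (successors {0, 2, 5, 6}): φ is false.
  5 (successors {2, 3, 6}): φ is false.
  6 (successors {3, 5, 6}): φ is false.
  7 (successors {0, 2, 4, 5, 7}): φ is false.
For instance, at 0:
  At 0: \Diamond s is true, so \neg \Diamond s is false.
    At 0: \Diamond s requires s at some successor in {0, 1, 2, 3, 4, 7}.
      s holds at 0, so \Diamond s is true at 0.

No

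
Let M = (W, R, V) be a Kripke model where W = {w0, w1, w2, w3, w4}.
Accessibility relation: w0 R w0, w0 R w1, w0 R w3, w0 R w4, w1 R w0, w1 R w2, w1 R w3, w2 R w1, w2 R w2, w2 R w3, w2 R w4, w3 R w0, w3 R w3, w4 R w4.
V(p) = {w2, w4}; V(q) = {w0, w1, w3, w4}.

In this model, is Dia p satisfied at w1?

Yes

At w1: Dia p requires p at some successor in {w0, w2, w3}.
  p holds at w2, so Dia p is true at w1.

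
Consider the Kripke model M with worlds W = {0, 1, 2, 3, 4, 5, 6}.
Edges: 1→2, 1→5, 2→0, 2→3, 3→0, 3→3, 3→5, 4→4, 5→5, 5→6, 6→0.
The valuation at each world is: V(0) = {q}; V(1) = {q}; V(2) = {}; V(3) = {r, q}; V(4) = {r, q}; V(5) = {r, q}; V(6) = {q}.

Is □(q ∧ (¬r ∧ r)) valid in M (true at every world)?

Let φ = □(q ∧ (¬r ∧ r)). Evaluate φ at each world:
  0 (successors ∅): φ is true.
  1 (successors {2, 5}): φ is false.
  2 (successors {0, 3}): φ is false.
  3 (successors {0, 3, 5}): φ is false.
  4 (successors {4}): φ is false.
  5 (successors {5, 6}): φ is false.
  6 (successors {0}): φ is false.
Detail at 1 (counterexample):
  At 1: □(q ∧ (¬r ∧ r)) requires q ∧ (¬r ∧ r) at every successor {2, 5}.
    q ∧ (¬r ∧ r) fails at 2, so □(q ∧ (¬r ∧ r)) is false at 1.

No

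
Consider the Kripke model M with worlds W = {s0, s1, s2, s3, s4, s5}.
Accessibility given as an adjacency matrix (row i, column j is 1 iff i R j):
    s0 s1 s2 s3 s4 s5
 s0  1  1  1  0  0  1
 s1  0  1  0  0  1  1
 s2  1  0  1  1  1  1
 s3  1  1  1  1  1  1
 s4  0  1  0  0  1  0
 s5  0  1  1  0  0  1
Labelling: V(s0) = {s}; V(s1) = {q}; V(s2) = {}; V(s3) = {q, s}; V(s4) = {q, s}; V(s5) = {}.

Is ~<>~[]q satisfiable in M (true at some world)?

No

Recall that []ψ holds at a world iff ψ holds at every accessible world, and <>ψ holds iff ψ holds at some accessible world.
Let φ = ~<>~[]q. Evaluate φ at each world:
  s0 (successors {s0, s1, s2, s5}): φ is false.
  s1 (successors {s1, s4, s5}): φ is false.
  s2 (successors {s0, s2, s3, s4, s5}): φ is false.
  s3 (successors {s0, s1, s2, s3, s4, s5}): φ is false.
  s4 (successors {s1, s4}): φ is false.
  s5 (successors {s1, s2, s5}): φ is false.
For instance, at s3:
  At s3: <>~[]q is true, so ~<>~[]q is false.
    At s3: <>~[]q requires ~[]q at some successor in {s0, s1, s2, s3, s4, s5}.
      ~[]q holds at s0, so <>~[]q is true at s3.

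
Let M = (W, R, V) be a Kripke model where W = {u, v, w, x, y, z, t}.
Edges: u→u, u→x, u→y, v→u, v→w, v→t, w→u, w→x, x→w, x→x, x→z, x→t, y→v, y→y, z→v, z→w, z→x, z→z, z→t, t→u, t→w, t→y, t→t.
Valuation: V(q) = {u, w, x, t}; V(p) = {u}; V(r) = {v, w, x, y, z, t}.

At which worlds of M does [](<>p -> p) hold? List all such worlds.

u, w

Let φ = [](<>p -> p). Evaluate φ at each world:
  u (successors {u, x, y}): φ is true.
  v (successors {u, w, t}): φ is false.
  w (successors {u, x}): φ is true.
  x (successors {w, x, z, t}): φ is false.
  y (successors {v, y}): φ is false.
  z (successors {v, w, x, z, t}): φ is false.
  t (successors {u, w, y, t}): φ is false.
For instance, at w:
  At w: [](<>p -> p) requires <>p -> p at every successor {u, x}.
      At u: <>p is true, p is true, so <>p -> p is true.
      At x: <>p is false, p is false, so <>p -> p is true.
  So [](<>p -> p) is true at w.
Satisfying worlds: {u, w}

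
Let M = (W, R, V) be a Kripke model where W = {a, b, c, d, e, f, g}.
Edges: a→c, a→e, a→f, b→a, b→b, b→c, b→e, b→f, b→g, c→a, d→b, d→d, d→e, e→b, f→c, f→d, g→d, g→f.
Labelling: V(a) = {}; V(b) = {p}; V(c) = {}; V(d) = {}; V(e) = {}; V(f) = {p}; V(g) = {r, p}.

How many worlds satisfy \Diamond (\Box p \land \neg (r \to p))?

Let φ = \Diamond (\Box p \land \neg (r \to p)). Evaluate φ at each world:
  a (successors {c, e, f}): φ is false.
  b (successors {a, b, c, e, f, g}): φ is false.
  c (successors {a}): φ is false.
  d (successors {b, d, e}): φ is false.
  e (successors {b}): φ is false.
  f (successors {c, d}): φ is false.
  g (successors {d, f}): φ is false.
For instance, at e:
  At e: \Diamond (\Box p \land \neg (r \to p)) requires \Box p \land \neg (r \to p) at some successor in {b}.
    At b: \Box p \land \neg (r \to p) is false.
  So \Diamond (\Box p \land \neg (r \to p)) is false at e.
Satisfying worlds: none.

0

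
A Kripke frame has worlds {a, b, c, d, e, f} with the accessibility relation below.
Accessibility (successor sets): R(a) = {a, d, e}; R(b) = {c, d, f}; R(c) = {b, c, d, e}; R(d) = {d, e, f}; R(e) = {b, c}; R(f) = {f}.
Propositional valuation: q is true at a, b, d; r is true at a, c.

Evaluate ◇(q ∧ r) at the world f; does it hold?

At f: ◇(q ∧ r) requires q ∧ r at some successor in {f}.
  At f: q ∧ r is false.
So ◇(q ∧ r) is false at f.

No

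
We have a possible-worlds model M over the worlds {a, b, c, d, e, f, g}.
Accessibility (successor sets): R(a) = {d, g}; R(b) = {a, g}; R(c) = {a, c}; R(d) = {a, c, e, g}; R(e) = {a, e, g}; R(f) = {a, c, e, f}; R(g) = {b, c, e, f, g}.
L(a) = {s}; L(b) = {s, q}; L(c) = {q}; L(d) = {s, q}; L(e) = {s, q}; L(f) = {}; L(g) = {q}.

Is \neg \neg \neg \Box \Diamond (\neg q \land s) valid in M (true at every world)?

Let φ = \neg \neg \neg \Box \Diamond (\neg q \land s). Evaluate φ at each world:
  a (successors {d, g}): φ is true.
  b (successors {a, g}): φ is true.
  c (successors {a, c}): φ is true.
  d (successors {a, c, e, g}): φ is true.
  e (successors {a, e, g}): φ is true.
  f (successors {a, c, e, f}): φ is true.
  g (successors {b, c, e, f, g}): φ is true.
For instance, at f:
  At f: \neg \neg \Box \Diamond (\neg q \land s) is false, so \neg \neg \neg \Box \Diamond (\neg q \land s) is true.
    At f: \neg \Box \Diamond (\neg q \land s) is true, so \neg \neg \Box \Diamond (\neg q \land s) is false.
      At f: \Box \Diamond (\neg q \land s) is false, so \neg \Box \Diamond (\neg q \land s) is true.

Yes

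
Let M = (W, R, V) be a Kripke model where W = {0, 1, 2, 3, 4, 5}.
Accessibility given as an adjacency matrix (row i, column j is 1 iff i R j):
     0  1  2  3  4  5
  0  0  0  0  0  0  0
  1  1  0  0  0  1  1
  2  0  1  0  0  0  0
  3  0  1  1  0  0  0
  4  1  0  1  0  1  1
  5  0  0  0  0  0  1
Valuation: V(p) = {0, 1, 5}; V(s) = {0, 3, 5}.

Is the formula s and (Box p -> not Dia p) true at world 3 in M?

Yes

Recall that Box ψ holds at a world iff ψ holds at every accessible world, and Dia ψ holds iff ψ holds at some accessible world.
At 3: s is true, Box p -> not Dia p is true, so s and (Box p -> not Dia p) is true.
  At 3: Box p is false, not Dia p is false, so Box p -> not Dia p is true.
    At 3: Box p requires p at every successor {1, 2}.
      p fails at 2, so Box p is false at 3.
    At 3: Dia p is true, so not Dia p is false.
      At 3: Dia p requires p at some successor in {1, 2}.
        p holds at 1, so Dia p is true at 3.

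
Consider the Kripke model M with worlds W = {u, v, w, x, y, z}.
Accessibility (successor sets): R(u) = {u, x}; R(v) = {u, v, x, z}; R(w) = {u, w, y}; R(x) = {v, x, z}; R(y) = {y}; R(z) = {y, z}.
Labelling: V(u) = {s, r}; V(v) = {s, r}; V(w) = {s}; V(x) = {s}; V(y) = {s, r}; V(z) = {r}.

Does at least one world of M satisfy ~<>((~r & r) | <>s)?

Let φ = ~<>((~r & r) | <>s). Evaluate φ at each world:
  u (successors {u, x}): φ is false.
  v (successors {u, v, x, z}): φ is false.
  w (successors {u, w, y}): φ is false.
  x (successors {v, x, z}): φ is false.
  y (successors {y}): φ is false.
  z (successors {y, z}): φ is false.
For instance, at u:
  At u: <>((~r & r) | <>s) is true, so ~<>((~r & r) | <>s) is false.
    At u: <>((~r & r) | <>s) requires (~r & r) | <>s at some successor in {u, x}.
      (~r & r) | <>s holds at u, so <>((~r & r) | <>s) is true at u.

No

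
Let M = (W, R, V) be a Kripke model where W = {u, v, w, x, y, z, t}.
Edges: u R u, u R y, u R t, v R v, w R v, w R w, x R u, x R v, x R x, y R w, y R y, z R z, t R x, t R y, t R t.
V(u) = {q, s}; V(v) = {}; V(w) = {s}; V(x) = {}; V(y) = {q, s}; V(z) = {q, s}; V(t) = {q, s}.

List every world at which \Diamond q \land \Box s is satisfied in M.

Recall that \Box ψ holds at a world iff ψ holds at every accessible world, and \Diamond ψ holds iff ψ holds at some accessible world.
Let φ = \Diamond q \land \Box s. Evaluate φ at each world:
  u (successors {u, y, t}): φ is true.
  v (successors {v}): φ is false.
  w (successors {v, w}): φ is false.
  x (successors {u, v, x}): φ is false.
  y (successors {w, y}): φ is true.
  z (successors {z}): φ is true.
  t (successors {x, y, t}): φ is false.
For instance, at v:
  At v: \Diamond q is false, \Box s is false, so \Diamond q \land \Box s is false.
    At v: \Diamond q requires q at some successor in {v}.
      At v: q is false.
    So \Diamond q is false at v.
    At v: \Box s requires s at every successor {v}.
      s fails at v, so \Box s is false at v.
Satisfying worlds: {u, y, z}

u, y, z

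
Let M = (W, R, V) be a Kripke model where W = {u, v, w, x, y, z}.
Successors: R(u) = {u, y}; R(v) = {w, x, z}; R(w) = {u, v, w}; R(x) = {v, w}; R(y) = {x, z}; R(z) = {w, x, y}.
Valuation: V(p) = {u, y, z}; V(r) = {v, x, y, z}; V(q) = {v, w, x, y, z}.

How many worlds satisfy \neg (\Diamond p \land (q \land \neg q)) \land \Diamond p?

Recall that \Diamond ψ holds at a world iff ψ holds at some accessible world.
Let φ = \neg (\Diamond p \land (q \land \neg q)) \land \Diamond p. Evaluate φ at each world:
  u (successors {u, y}): φ is true.
  v (successors {w, x, z}): φ is true.
  w (successors {u, v, w}): φ is true.
  x (successors {v, w}): φ is false.
  y (successors {x, z}): φ is true.
  z (successors {w, x, y}): φ is true.
For instance, at z:
  At z: \neg (\Diamond p \land (q \land \neg q)) is true, \Diamond p is true, so \neg (\Diamond p \land (q \land \neg q)) \land \Diamond p is true.
    At z: \Diamond p \land (q \land \neg q) is false, so \neg (\Diamond p \land (q \land \neg q)) is true.
      At z: \Diamond p is true, q \land \neg q is false, so \Diamond p \land (q \land \neg q) is false.
    At z: \Diamond p requires p at some successor in {w, x, y}.
      p holds at y, so \Diamond p is true at z.
Satisfying worlds: {u, v, w, y, z}

5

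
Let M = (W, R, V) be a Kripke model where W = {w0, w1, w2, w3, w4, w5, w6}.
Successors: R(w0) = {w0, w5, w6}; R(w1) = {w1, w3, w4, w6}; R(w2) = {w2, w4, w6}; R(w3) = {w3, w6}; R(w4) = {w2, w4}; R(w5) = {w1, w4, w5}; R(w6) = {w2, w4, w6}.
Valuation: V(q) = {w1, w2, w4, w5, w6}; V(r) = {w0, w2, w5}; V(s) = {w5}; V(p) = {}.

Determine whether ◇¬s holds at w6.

At w6: ◇¬s requires ¬s at some successor in {w2, w4, w6}.
  ¬s holds at w2, so ◇¬s is true at w6.

Yes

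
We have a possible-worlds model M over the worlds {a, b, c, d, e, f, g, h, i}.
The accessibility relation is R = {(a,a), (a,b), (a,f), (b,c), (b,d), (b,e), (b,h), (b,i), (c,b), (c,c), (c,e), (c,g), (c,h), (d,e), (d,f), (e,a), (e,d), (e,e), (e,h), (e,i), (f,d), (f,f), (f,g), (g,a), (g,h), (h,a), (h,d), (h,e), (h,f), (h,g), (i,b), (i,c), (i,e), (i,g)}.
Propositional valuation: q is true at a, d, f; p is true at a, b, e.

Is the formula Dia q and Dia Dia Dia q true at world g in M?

Recall that Dia ψ holds at a world iff ψ holds at some accessible world.
At g: Dia q is true, Dia Dia Dia q is true, so Dia q and Dia Dia Dia q is true.
  At g: Dia q requires q at some successor in {a, h}.
    q holds at a, so Dia q is true at g.
  At g: Dia Dia Dia q requires Dia Dia q at some successor in {a, h}.
    Dia Dia q holds at a, so Dia Dia Dia q is true at g.
      At a: Dia Dia q requires Dia q at some successor in {a, b, f}.
        Dia q holds at a, so Dia Dia q is true at a.

Yes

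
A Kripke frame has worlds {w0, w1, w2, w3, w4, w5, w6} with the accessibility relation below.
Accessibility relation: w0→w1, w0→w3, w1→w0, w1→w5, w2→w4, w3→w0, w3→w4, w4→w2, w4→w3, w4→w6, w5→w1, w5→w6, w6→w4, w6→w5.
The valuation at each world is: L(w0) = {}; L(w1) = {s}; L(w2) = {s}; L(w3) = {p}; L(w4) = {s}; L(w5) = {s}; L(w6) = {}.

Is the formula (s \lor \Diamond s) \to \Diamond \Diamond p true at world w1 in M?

At w1: s \lor \Diamond s is true, \Diamond \Diamond p is true, so (s \lor \Diamond s) \to \Diamond \Diamond p is true.
  At w1: s is true, \Diamond s is true, so s \lor \Diamond s is true.
    At w1: \Diamond s requires s at some successor in {w0, w5}.
      s holds at w5, so \Diamond s is true at w1.
  At w1: \Diamond \Diamond p requires \Diamond p at some successor in {w0, w5}.
    \Diamond p holds at w0, so \Diamond \Diamond p is true at w1.
      At w0: \Diamond p requires p at some successor in {w1, w3}.
        p holds at w3, so \Diamond p is true at w0.

Yes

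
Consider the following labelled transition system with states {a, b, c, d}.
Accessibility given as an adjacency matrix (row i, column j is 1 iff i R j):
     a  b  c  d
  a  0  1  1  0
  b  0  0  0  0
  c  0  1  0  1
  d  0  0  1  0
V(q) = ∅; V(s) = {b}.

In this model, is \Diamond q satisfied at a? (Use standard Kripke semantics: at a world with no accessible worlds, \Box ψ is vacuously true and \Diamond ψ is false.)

At a: \Diamond q requires q at some successor in {b, c}.
  At b: q is false.
  At c: q is false.
So \Diamond q is false at a.

No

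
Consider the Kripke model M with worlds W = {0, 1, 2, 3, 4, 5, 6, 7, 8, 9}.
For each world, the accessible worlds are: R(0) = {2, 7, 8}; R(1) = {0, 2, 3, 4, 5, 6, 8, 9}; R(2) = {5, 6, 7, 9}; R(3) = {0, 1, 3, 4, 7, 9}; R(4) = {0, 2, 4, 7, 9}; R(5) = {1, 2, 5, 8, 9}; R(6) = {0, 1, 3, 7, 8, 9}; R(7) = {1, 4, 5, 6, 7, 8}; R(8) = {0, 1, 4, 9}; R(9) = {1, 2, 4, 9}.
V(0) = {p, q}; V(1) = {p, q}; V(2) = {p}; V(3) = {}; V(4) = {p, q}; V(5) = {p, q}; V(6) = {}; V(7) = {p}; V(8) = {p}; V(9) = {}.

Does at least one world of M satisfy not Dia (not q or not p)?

Recall that Dia ψ holds at a world iff ψ holds at some accessible world.
Let φ = not Dia (not q or not p). Evaluate φ at each world:
  0 (successors {2, 7, 8}): φ is false.
  1 (successors {0, 2, 3, 4, 5, 6, 8, 9}): φ is false.
  2 (successors {5, 6, 7, 9}): φ is false.
  3 (successors {0, 1, 3, 4, 7, 9}): φ is false.
  4 (successors {0, 2, 4, 7, 9}): φ is false.
  5 (successors {1, 2, 5, 8, 9}): φ is false.
  6 (successors {0, 1, 3, 7, 8, 9}): φ is false.
  7 (successors {1, 4, 5, 6, 7, 8}): φ is false.
  8 (successors {0, 1, 4, 9}): φ is false.
  9 (successors {1, 2, 4, 9}): φ is false.
For instance, at 9:
  At 9: Dia (not q or not p) is true, so not Dia (not q or not p) is false.
    At 9: Dia (not q or not p) requires not q or not p at some successor in {1, 2, 4, 9}.
      not q or not p holds at 2, so Dia (not q or not p) is true at 9.

No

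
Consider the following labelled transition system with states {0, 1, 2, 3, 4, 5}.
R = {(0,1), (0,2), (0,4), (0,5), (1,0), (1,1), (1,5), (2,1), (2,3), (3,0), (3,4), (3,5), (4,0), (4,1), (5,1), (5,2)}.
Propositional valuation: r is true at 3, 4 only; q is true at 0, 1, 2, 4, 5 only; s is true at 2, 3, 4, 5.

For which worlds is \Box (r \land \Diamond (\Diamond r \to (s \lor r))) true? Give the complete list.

Recall that \Box ψ holds at a world iff ψ holds at every accessible world, and \Diamond ψ holds iff ψ holds at some accessible world.
Let φ = \Box (r \land \Diamond (\Diamond r \to (s \lor r))). Evaluate φ at each world:
  0 (successors {1, 2, 4, 5}): φ is false.
  1 (successors {0, 1, 5}): φ is false.
  2 (successors {1, 3}): φ is false.
  3 (successors {0, 4, 5}): φ is false.
  4 (successors {0, 1}): φ is false.
  5 (successors {1, 2}): φ is false.
For instance, at 1:
  At 1: \Box (r \land \Diamond (\Diamond r \to (s \lor r))) requires r \land \Diamond (\Diamond r \to (s \lor r)) at every successor {0, 1, 5}.
    r \land \Diamond (\Diamond r \to (s \lor r)) fails at 0, so \Box (r \land \Diamond (\Diamond r \to (s \lor r))) is false at 1.
      At 0: r is false, \Diamond (\Diamond r \to (s \lor r)) is true, so r \land \Diamond (\Diamond r \to (s \lor r)) is false.
Satisfying worlds: none.

none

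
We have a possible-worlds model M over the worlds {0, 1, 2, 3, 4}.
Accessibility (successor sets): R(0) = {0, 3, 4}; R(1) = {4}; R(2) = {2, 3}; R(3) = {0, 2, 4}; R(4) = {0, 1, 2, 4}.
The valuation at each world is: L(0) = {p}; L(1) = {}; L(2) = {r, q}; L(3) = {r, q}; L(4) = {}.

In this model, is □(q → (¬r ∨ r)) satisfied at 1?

At 1: □(q → (¬r ∨ r)) requires q → (¬r ∨ r) at every successor {4}.
  At 4: q → (¬r ∨ r) is true.
So □(q → (¬r ∨ r)) is true at 1.

Yes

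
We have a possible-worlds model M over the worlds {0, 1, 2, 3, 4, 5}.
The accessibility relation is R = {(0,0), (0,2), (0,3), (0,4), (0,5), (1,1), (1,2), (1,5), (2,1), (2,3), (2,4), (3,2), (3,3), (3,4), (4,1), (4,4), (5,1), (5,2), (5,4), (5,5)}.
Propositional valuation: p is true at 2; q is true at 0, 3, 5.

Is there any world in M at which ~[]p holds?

Let φ = ~[]p. Evaluate φ at each world:
  0 (successors {0, 2, 3, 4, 5}): φ is true.
  1 (successors {1, 2, 5}): φ is true.
  2 (successors {1, 3, 4}): φ is true.
  3 (successors {2, 3, 4}): φ is true.
  4 (successors {1, 4}): φ is true.
  5 (successors {1, 2, 4, 5}): φ is true.
Detail at 0 (witness):
  At 0: []p is false, so ~[]p is true.
    At 0: []p requires p at every successor {0, 2, 3, 4, 5}.
      p fails at 0, so []p is false at 0.

Yes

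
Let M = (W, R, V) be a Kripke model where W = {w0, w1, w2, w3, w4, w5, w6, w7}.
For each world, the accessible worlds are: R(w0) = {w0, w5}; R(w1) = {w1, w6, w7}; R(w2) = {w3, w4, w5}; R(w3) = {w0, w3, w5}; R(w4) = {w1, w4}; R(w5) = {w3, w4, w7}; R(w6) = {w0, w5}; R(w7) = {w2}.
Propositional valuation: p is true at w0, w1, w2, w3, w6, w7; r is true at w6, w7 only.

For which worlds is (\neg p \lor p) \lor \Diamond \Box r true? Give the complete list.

w0, w1, w2, w3, w4, w5, w6, w7

Let φ = (\neg p \lor p) \lor \Diamond \Box r. Evaluate φ at each world:
  w0 (successors {w0, w5}): φ is true.
  w1 (successors {w1, w6, w7}): φ is true.
  w2 (successors {w3, w4, w5}): φ is true.
  w3 (successors {w0, w3, w5}): φ is true.
  w4 (successors {w1, w4}): φ is true.
  w5 (successors {w3, w4, w7}): φ is true.
  w6 (successors {w0, w5}): φ is true.
  w7 (successors {w2}): φ is true.
For instance, at w3:
  At w3: \neg p \lor p is true, \Diamond \Box r is false, so (\neg p \lor p) \lor \Diamond \Box r is true.
    At w3: \Diamond \Box r requires \Box r at some successor in {w0, w3, w5}.
      At w0: \Box r is false.
      At w3: \Box r is false.
      At w5: \Box r is false.
    So \Diamond \Box r is false at w3.
Satisfying worlds: {w0, w1, w2, w3, w4, w5, w6, w7}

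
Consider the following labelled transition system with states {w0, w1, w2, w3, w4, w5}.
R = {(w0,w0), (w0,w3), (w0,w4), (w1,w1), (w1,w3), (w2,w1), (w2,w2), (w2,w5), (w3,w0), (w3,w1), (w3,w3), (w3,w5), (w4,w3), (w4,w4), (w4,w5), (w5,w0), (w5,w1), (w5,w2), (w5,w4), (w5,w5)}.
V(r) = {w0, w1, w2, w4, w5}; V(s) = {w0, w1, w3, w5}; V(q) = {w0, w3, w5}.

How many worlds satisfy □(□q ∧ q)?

Let φ = □(□q ∧ q). Evaluate φ at each world:
  w0 (successors {w0, w3, w4}): φ is false.
  w1 (successors {w1, w3}): φ is false.
  w2 (successors {w1, w2, w5}): φ is false.
  w3 (successors {w0, w1, w3, w5}): φ is false.
  w4 (successors {w3, w4, w5}): φ is false.
  w5 (successors {w0, w1, w2, w4, w5}): φ is false.
For instance, at w1:
  At w1: □(□q ∧ q) requires □q ∧ q at every successor {w1, w3}.
    □q ∧ q fails at w1, so □(□q ∧ q) is false at w1.
      At w1: □q is false, q is false, so □q ∧ q is false.
Satisfying worlds: none.

0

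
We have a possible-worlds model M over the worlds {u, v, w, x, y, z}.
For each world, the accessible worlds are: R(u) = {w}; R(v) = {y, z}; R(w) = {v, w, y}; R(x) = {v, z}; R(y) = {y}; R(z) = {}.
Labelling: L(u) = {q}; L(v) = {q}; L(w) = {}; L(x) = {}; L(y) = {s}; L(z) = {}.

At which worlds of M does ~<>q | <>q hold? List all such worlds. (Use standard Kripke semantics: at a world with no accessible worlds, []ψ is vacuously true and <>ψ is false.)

Let φ = ~<>q | <>q. Evaluate φ at each world:
  u (successors {w}): φ is true.
  v (successors {y, z}): φ is true.
  w (successors {v, w, y}): φ is true.
  x (successors {v, z}): φ is true.
  y (successors {y}): φ is true.
  z (successors ∅): φ is true.
For instance, at u:
  At u: ~<>q is true, <>q is false, so ~<>q | <>q is true.
    At u: <>q is false, so ~<>q is true.
      At u: <>q requires q at some successor in {w}.
        At w: q is false.
      So <>q is false at u.
    At u: <>q requires q at some successor in {w}.
      At w: q is false.
    So <>q is false at u.
Satisfying worlds: {u, v, w, x, y, z}

u, v, w, x, y, z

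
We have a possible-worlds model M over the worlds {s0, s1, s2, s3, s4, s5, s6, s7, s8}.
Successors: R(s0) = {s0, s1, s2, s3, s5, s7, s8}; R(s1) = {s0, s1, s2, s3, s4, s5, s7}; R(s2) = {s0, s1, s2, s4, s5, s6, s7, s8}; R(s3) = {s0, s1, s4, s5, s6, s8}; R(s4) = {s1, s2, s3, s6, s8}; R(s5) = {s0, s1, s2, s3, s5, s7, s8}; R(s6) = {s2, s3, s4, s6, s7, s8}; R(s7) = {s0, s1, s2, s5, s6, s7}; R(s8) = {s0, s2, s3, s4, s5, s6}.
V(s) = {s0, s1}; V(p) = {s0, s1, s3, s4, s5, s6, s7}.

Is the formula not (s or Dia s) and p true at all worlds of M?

No

Let φ = not (s or Dia s) and p. Evaluate φ at each world:
  s0 (successors {s0, s1, s2, s3, s5, s7, s8}): φ is false.
  s1 (successors {s0, s1, s2, s3, s4, s5, s7}): φ is false.
  s2 (successors {s0, s1, s2, s4, s5, s6, s7, s8}): φ is false.
  s3 (successors {s0, s1, s4, s5, s6, s8}): φ is false.
  s4 (successors {s1, s2, s3, s6, s8}): φ is false.
  s5 (successors {s0, s1, s2, s3, s5, s7, s8}): φ is false.
  s6 (successors {s2, s3, s4, s6, s7, s8}): φ is true.
  s7 (successors {s0, s1, s2, s5, s6, s7}): φ is false.
  s8 (successors {s0, s2, s3, s4, s5, s6}): φ is false.
Detail at s0 (counterexample):
  At s0: not (s or Dia s) is false, p is true, so not (s or Dia s) and p is false.
    At s0: s or Dia s is true, so not (s or Dia s) is false.
      At s0: s is true, Dia s is true, so s or Dia s is true.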